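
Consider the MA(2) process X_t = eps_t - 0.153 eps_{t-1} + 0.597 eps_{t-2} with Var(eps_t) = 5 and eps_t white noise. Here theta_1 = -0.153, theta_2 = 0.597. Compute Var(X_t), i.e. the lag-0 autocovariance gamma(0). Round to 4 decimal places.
\gamma(0) = 6.8991

For an MA(q) process X_t = eps_t + sum_i theta_i eps_{t-i} with
Var(eps_t) = sigma^2, the variance is
  gamma(0) = sigma^2 * (1 + sum_i theta_i^2).
  sum_i theta_i^2 = (-0.153)^2 + (0.597)^2 = 0.023409 + 0.356409 = 0.379818.
  gamma(0) = 5 * (1 + 0.379818) = 5 * 1.379818 = 6.89909, which rounds to 6.8991.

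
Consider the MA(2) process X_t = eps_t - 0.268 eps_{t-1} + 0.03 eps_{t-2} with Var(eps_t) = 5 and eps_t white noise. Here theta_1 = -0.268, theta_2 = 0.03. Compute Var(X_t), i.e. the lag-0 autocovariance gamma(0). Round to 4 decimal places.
\gamma(0) = 5.3636

For an MA(q) process X_t = eps_t + sum_i theta_i eps_{t-i} with
Var(eps_t) = sigma^2, the variance is
  gamma(0) = sigma^2 * (1 + sum_i theta_i^2).
  sum_i theta_i^2 = (-0.268)^2 + (0.03)^2 = 0.071824 + 0.0009 = 0.072724.
  gamma(0) = 5 * (1 + 0.072724) = 5 * 1.072724 = 5.36362, which rounds to 5.3636.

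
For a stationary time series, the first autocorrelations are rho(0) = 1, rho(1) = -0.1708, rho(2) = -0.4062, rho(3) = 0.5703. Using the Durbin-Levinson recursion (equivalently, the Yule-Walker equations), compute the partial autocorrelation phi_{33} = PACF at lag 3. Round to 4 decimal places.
\phi_{33} = 0.5070

The PACF at lag k is phi_{kk}, the last component of the solution
to the Yule-Walker system G_k phi = r_k where
  (G_k)_{ij} = rho(|i - j|), (r_k)_i = rho(i), i,j = 1..k.
Equivalently, Durbin-Levinson gives phi_{kk} iteratively:
  phi_{11} = rho(1)
  phi_{kk} = [rho(k) - sum_{j=1..k-1} phi_{k-1,j} rho(k-j)]
            / [1 - sum_{j=1..k-1} phi_{k-1,j} rho(j)],
  phi_{k,j} = phi_{k-1,j} - phi_{kk} phi_{k-1,k-j},  j = 1..k-1.
Step k = 1:
  phi_11 = rho(1) = -0.1708.
Step k = 2:
  phi_22 = [rho(2) - phi_11 rho(1)] / [1 - phi_11 rho(1)] = [-0.4062 - (-0.1708)(-0.1708)] / [1 - (-0.1708)(-0.1708)]
         = -0.43537264 / 0.97082736 = -0.448455.
  Update: phi_21 = phi_11 - phi_22 phi_11 = -0.1708 - (-0.448455)(-0.1708) = -0.247396.
Step k = 3:
  phi_33 = [rho(3) - phi_21 rho(2) - phi_22 rho(1)] / [1 - phi_21 rho(1) - phi_22 rho(2)]
    numerator   = 0.5703 - (-0.247396)(-0.4062) - (-0.448455)(-0.1708) = 0.39321152
    denominator = 1 - (-0.247396)(-0.1708) - (-0.448455)(-0.4062) = 0.77558221
  phi_33 = 0.39321152 / 0.77558221 = 0.507.
Therefore phi_{33} = 0.5070.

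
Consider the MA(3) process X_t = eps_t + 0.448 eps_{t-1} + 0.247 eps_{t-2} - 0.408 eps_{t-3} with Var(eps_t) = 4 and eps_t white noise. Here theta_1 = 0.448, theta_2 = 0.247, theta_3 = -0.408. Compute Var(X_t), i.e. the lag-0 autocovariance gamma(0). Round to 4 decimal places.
\gamma(0) = 5.7127

For an MA(q) process X_t = eps_t + sum_i theta_i eps_{t-i} with
Var(eps_t) = sigma^2, the variance is
  gamma(0) = sigma^2 * (1 + sum_i theta_i^2).
  sum_i theta_i^2 = (0.448)^2 + (0.247)^2 + (-0.408)^2 = 0.200704 + 0.061009 + 0.166464 = 0.428177.
  gamma(0) = 4 * (1 + 0.428177) = 4 * 1.428177 = 5.712708, which rounds to 5.7127.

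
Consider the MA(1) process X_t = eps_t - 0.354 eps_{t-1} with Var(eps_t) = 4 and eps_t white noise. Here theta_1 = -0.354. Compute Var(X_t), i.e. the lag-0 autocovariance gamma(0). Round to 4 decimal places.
\gamma(0) = 4.5013

For an MA(q) process X_t = eps_t + sum_i theta_i eps_{t-i} with
Var(eps_t) = sigma^2, the variance is
  gamma(0) = sigma^2 * (1 + sum_i theta_i^2).
  sum_i theta_i^2 = (-0.354)^2 = 0.125316.
  gamma(0) = 4 * (1 + 0.125316) = 4 * 1.125316 = 4.501264, which rounds to 4.5013.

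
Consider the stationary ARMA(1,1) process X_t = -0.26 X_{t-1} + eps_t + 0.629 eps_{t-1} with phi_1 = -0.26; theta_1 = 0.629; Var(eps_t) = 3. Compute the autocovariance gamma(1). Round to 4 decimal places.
\gamma(1) = 0.9931

Multiply the model equation by X_{t-k} and take expectations. With theta_0 = psi_0 = 1 and psi_j the MA(infinity) weights, this gives
  gamma(k) - sum_i phi_i gamma(k-i) = c_k,
  c_k = sigma^2 * sum_{j=k..q} theta_j psi_{j-k}   (c_k = 0 for k > q),
using gamma(-m) = gamma(m).
psi-weights needed (psi_j = theta_j + sum_i phi_i psi_{j-i}):
  psi_1 = theta_1 + phi_1 = 0.629 + (-0.26) = 0.369
Right-hand sides:
  c_0 = sigma^2 (1 + theta_1 psi_1) = 3 * (1 + (0.629)(0.369)) = 3 * 1.232101 = 3.696303
  c_1 = sigma^2 theta_1 = 3 * (0.629) = 1.887
  c_2 = 0
Equations for k = 0 and k = 1 (AR order 1):
  gamma(0) = phi_1 gamma(1) + c_0
  gamma(1) = phi_1 gamma(0) + c_1
Substituting the second into the first: gamma(0) (1 - phi_1^2) = c_0 + phi_1 c_1, so
  gamma(0) = (c_0 + phi_1 c_1) / (1 - phi_1^2) = (3.696303 + (-0.26)(1.887)) / (1 - (-0.26)^2) = 3.205683 / 0.9324 = 3.438098.
  gamma(1) = phi_1 gamma(0) + c_1 = (-0.26)(3.438098) + (1.887) = 0.993094.
Therefore gamma(1) = 0.9931 (to 4 decimal places).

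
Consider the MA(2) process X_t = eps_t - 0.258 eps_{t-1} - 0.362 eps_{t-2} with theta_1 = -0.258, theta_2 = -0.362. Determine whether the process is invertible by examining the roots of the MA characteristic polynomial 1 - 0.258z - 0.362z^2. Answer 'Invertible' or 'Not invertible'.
\text{Invertible}

The MA(q) characteristic polynomial is P(z) = 1 - 0.258z - 0.362z^2.
Invertibility requires all roots to lie outside the unit circle, i.e. |z| > 1 for every root.
Set 1 + (-0.258) z + (-0.362) z^2 = 0, i.e. a z^2 + b z + c = 0 with a = -0.362, b = -0.258, c = 1.
Discriminant D = b^2 - 4ac = (-0.258)^2 - 4*(-0.362)*1 = 0.066564 - (-1.448) = 1.514564.
D >= 0, so the roots are real: z = (-b +/- sqrt(D)) / (2a) = (0.258 +/- 1.230676) / (-0.724).
  z_1 = (0.258 + 1.230676) / (-0.724) = -2.0562,   |z_1| = 2.0562.
  z_2 = (0.258 - 1.230676) / (-0.724) = 1.3435,   |z_2| = 1.3435.
Moduli of all roots: 2.0562, 1.3435.
All moduli strictly greater than 1? Yes.
Verdict: Invertible.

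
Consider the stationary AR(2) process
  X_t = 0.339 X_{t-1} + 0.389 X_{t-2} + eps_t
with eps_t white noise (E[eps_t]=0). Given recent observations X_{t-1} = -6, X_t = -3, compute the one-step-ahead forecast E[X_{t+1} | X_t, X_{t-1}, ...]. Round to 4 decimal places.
E[X_{t+1} \mid \mathcal F_t] = -3.3510

For an AR(p) model X_t = c + sum_i phi_i X_{t-i} + eps_t, the
one-step-ahead conditional mean is
  E[X_{t+1} | X_t, ...] = c + sum_i phi_i X_{t+1-i}.
Substitute known values:
  E[X_{t+1} | ...] = (0.339) * (-3) + (0.389) * (-6)
                   = -3.3510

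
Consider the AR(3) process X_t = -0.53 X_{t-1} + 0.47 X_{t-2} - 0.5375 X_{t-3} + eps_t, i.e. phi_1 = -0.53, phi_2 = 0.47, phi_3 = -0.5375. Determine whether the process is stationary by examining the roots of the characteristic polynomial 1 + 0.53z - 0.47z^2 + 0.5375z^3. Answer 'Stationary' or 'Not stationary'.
\text{Not stationary}

The AR(p) characteristic polynomial is P(z) = 1 + 0.53z - 0.47z^2 + 0.5375z^3.
Stationarity requires all roots to lie outside the unit circle, i.e. |z| > 1 for every root.
Degree 3: look for a simple real root z0 first, then factor out (1 - z/z0) and solve the remaining quadratic.
Testing z0 = -0.8: P(-0.8) = 1 + (0.53)(-0.8) + (-0.47)(-0.8)^2 + (0.5375)(-0.8)^3
  = 1 + (-0.424) + (-0.3008) + (-0.2752) = 0.  So z_0 = -0.8 is a root, |z_0| = 0.8.
Divide out the factor (1 + 1.25 z) = (1 - z/z0) (since 1/z0 = -1.25):
  P(z) = (1 + 1.25 z)(1 + (-0.72) z + (0.43) z^2)
  [check: z-coef -0.72 - (-1.25) = 0.53; z^2-coef 0.43 - (-1.25)(-0.72) = -0.47; z^3-coef -(-1.25)(0.43) = 0.5375.]
Remaining roots from the quadratic factor 1 + (-0.72) z + (0.43) z^2:
  Set 1 + (-0.72) z + (0.43) z^2 = 0, i.e. a z^2 + b z + c = 0 with a = 0.43, b = -0.72, c = 1.
  Discriminant D = b^2 - 4ac = (-0.72)^2 - 4*(0.43)*1 = 0.5184 - (1.72) = -1.2016.
  D < 0, so the roots are the complex-conjugate pair z = (-b +/- i sqrt(-D)) / (2a) = 0.8372 +/- 1.2746i.
  For a conjugate pair |z|^2 = z * conj(z) = (product of roots) = c/a = 1/(0.43) = 2.325581, so |z| = sqrt(2.325581) = 1.525 for both roots.
Moduli of all roots: 0.8000, 1.5250, 1.5250.
All moduli strictly greater than 1? No.
Verdict: Not stationary.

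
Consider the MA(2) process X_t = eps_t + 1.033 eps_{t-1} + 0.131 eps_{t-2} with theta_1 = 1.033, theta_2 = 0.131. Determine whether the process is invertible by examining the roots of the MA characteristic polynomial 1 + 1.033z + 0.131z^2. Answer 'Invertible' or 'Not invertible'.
\text{Invertible}

The MA(q) characteristic polynomial is P(z) = 1 + 1.033z + 0.131z^2.
Invertibility requires all roots to lie outside the unit circle, i.e. |z| > 1 for every root.
Set 1 + (1.033) z + (0.131) z^2 = 0, i.e. a z^2 + b z + c = 0 with a = 0.131, b = 1.033, c = 1.
Discriminant D = b^2 - 4ac = (1.033)^2 - 4*(0.131)*1 = 1.067089 - (0.524) = 0.543089.
D >= 0, so the roots are real: z = (-b +/- sqrt(D)) / (2a) = (-1.033 +/- 0.736946) / (0.262).
  z_1 = (-1.033 + 0.736946) / (0.262) = -1.13,   |z_1| = 1.13.
  z_2 = (-1.033 - 0.736946) / (0.262) = -6.7555,   |z_2| = 6.7555.
Moduli of all roots: 1.1300, 6.7555.
All moduli strictly greater than 1? Yes.
Verdict: Invertible.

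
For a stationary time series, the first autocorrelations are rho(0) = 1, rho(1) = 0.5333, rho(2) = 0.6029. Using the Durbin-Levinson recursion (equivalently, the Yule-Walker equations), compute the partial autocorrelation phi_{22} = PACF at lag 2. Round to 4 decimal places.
\phi_{22} = 0.4451

The PACF at lag k is phi_{kk}, the last component of the solution
to the Yule-Walker system G_k phi = r_k where
  (G_k)_{ij} = rho(|i - j|), (r_k)_i = rho(i), i,j = 1..k.
Equivalently, Durbin-Levinson gives phi_{kk} iteratively:
  phi_{11} = rho(1)
  phi_{kk} = [rho(k) - sum_{j=1..k-1} phi_{k-1,j} rho(k-j)]
            / [1 - sum_{j=1..k-1} phi_{k-1,j} rho(j)],
  phi_{k,j} = phi_{k-1,j} - phi_{kk} phi_{k-1,k-j},  j = 1..k-1.
Step k = 1:
  phi_11 = rho(1) = 0.5333.
Step k = 2:
  phi_22 = [rho(2) - phi_11 rho(1)] / [1 - phi_11 rho(1)] = [0.6029 - (0.5333)(0.5333)] / [1 - (0.5333)(0.5333)]
         = 0.31849111 / 0.71559111 = 0.4451.
Therefore phi_{22} = 0.4451.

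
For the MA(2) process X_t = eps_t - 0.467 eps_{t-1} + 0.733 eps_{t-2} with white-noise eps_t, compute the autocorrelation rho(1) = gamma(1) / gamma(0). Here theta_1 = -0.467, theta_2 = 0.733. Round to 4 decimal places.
\rho(1) = -0.4610

For an MA(q) process with theta_0 = 1, the autocovariance is
  gamma(k) = sigma^2 * sum_{i=0..q-k} theta_i * theta_{i+k},
and rho(k) = gamma(k) / gamma(0). Sigma^2 cancels.
  numerator   = (1)*(-0.467) + (-0.467)*(0.733) = -0.809311.
  denominator = (1)^2 + (-0.467)^2 + (0.733)^2 = 1.755378.
  rho(1) = -0.809311 / 1.755378 = -0.4610.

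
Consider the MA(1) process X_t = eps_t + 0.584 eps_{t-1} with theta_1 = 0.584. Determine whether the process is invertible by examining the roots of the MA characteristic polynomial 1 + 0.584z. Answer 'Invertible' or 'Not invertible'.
\text{Invertible}

The MA(q) characteristic polynomial is P(z) = 1 + 0.584z.
Invertibility requires all roots to lie outside the unit circle, i.e. |z| > 1 for every root.
This is linear in z: 1 + (0.584) z = 0  =>  z = -1/(0.584) = -1.712329,  |z| = 1.712329.
Moduli of all roots: 1.7123.
All moduli strictly greater than 1? Yes.
Verdict: Invertible.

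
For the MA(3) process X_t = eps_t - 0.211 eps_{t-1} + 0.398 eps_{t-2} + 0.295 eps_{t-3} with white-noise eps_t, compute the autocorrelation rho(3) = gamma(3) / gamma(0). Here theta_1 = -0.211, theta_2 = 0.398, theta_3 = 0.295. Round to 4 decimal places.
\rho(3) = 0.2287

For an MA(q) process with theta_0 = 1, the autocovariance is
  gamma(k) = sigma^2 * sum_{i=0..q-k} theta_i * theta_{i+k},
and rho(k) = gamma(k) / gamma(0). Sigma^2 cancels.
  numerator   = (1)*(0.295) = 0.295.
  denominator = (1)^2 + (-0.211)^2 + (0.398)^2 + (0.295)^2 = 1.28995.
  rho(3) = 0.295 / 1.28995 = 0.2287.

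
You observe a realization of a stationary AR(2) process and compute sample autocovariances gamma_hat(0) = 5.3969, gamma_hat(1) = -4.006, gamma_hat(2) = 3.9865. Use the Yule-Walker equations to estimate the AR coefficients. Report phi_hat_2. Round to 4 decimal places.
\hat\phi_{2} = 0.4180

The Yule-Walker equations for an AR(p) process read, in matrix form,
  Gamma_p phi = r_p,   with   (Gamma_p)_{ij} = gamma(|i - j|),
                       (r_p)_i = gamma(i),   i,j = 1..p.
Substitute the sample gammas (Toeplitz matrix and right-hand side of size 2):
  Gamma_p = [[5.3969, -4.006], [-4.006, 5.3969]]
  r_p     = [-4.006, 3.9865]
Written out:
  5.3969 phi_1 - 4.006 phi_2 = -4.006
  -4.006 phi_1 + 5.3969 phi_2 = 3.9865
Solve by Cramer's rule:
  det = gamma(0)^2 - gamma(1)^2 = (5.3969)^2 - (-4.006)^2 = 29.12652961 - 16.048036 = 13.07849361
  phi_hat_1 = [gamma(1) gamma(0) - gamma(1) gamma(2)] / det = [(-4.006)(5.3969) - (-4.006)(3.9865)] / 13.07849361 = -5.6500624 / 13.07849361 = -0.432
  phi_hat_2 = [gamma(0) gamma(2) - gamma(1)^2] / det = [(5.3969)(3.9865) - (-4.006)^2] / 13.07849361 = 5.46670585 / 13.07849361 = 0.418
So phi_hat = [-0.4320, 0.4180].
Therefore phi_hat_2 = 0.4180.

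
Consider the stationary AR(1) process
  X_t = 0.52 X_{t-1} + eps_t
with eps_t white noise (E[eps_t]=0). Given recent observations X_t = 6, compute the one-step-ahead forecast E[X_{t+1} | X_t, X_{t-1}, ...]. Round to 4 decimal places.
E[X_{t+1} \mid \mathcal F_t] = 3.1200

For an AR(p) model X_t = c + sum_i phi_i X_{t-i} + eps_t, the
one-step-ahead conditional mean is
  E[X_{t+1} | X_t, ...] = c + sum_i phi_i X_{t+1-i}.
Substitute known values:
  E[X_{t+1} | ...] = (0.52) * (6)
                   = 3.1200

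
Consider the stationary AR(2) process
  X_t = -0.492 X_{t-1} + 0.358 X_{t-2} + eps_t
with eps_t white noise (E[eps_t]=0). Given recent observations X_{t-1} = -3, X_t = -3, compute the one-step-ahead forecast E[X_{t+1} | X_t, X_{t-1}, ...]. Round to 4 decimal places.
E[X_{t+1} \mid \mathcal F_t] = 0.4020

For an AR(p) model X_t = c + sum_i phi_i X_{t-i} + eps_t, the
one-step-ahead conditional mean is
  E[X_{t+1} | X_t, ...] = c + sum_i phi_i X_{t+1-i}.
Substitute known values:
  E[X_{t+1} | ...] = (-0.492) * (-3) + (0.358) * (-3)
                   = 0.4020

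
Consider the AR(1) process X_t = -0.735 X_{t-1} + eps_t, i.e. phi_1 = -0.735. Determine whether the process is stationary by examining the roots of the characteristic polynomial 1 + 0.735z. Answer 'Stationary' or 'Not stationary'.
\text{Stationary}

The AR(p) characteristic polynomial is P(z) = 1 + 0.735z.
Stationarity requires all roots to lie outside the unit circle, i.e. |z| > 1 for every root.
This is linear in z: 1 + (0.735) z = 0  =>  z = -1/(0.735) = -1.360544,  |z| = 1.360544.
Moduli of all roots: 1.3605.
All moduli strictly greater than 1? Yes.
Verdict: Stationary.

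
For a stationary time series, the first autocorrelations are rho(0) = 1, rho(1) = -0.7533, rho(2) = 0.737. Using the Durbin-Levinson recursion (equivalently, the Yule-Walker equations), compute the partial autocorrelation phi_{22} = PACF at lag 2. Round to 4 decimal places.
\phi_{22} = 0.3920

The PACF at lag k is phi_{kk}, the last component of the solution
to the Yule-Walker system G_k phi = r_k where
  (G_k)_{ij} = rho(|i - j|), (r_k)_i = rho(i), i,j = 1..k.
Equivalently, Durbin-Levinson gives phi_{kk} iteratively:
  phi_{11} = rho(1)
  phi_{kk} = [rho(k) - sum_{j=1..k-1} phi_{k-1,j} rho(k-j)]
            / [1 - sum_{j=1..k-1} phi_{k-1,j} rho(j)],
  phi_{k,j} = phi_{k-1,j} - phi_{kk} phi_{k-1,k-j},  j = 1..k-1.
Step k = 1:
  phi_11 = rho(1) = -0.7533.
Step k = 2:
  phi_22 = [rho(2) - phi_11 rho(1)] / [1 - phi_11 rho(1)] = [0.737 - (-0.7533)(-0.7533)] / [1 - (-0.7533)(-0.7533)]
         = 0.16953911 / 0.43253911 = 0.392.
Therefore phi_{22} = 0.3920.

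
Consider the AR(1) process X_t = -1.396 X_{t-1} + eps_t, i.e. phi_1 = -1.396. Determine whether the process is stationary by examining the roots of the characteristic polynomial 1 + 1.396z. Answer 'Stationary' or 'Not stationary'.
\text{Not stationary}

The AR(p) characteristic polynomial is P(z) = 1 + 1.396z.
Stationarity requires all roots to lie outside the unit circle, i.e. |z| > 1 for every root.
This is linear in z: 1 + (1.396) z = 0  =>  z = -1/(1.396) = -0.716332,  |z| = 0.716332.
Moduli of all roots: 0.7163.
All moduli strictly greater than 1? No.
Verdict: Not stationary.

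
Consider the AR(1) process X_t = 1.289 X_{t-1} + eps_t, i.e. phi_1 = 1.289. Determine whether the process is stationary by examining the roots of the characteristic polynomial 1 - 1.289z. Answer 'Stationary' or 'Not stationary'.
\text{Not stationary}

The AR(p) characteristic polynomial is P(z) = 1 - 1.289z.
Stationarity requires all roots to lie outside the unit circle, i.e. |z| > 1 for every root.
This is linear in z: 1 + (-1.289) z = 0  =>  z = -1/(-1.289) = 0.775795,  |z| = 0.775795.
Moduli of all roots: 0.7758.
All moduli strictly greater than 1? No.
Verdict: Not stationary.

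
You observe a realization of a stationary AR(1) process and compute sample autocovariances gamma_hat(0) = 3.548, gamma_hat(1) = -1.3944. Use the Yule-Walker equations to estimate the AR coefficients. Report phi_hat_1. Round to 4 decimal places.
\hat\phi_{1} = -0.3930

The Yule-Walker equations for an AR(p) process read, in matrix form,
  Gamma_p phi = r_p,   with   (Gamma_p)_{ij} = gamma(|i - j|),
                       (r_p)_i = gamma(i),   i,j = 1..p.
Substitute the sample gammas (Toeplitz matrix and right-hand side of size 1):
  Gamma_p = [[3.548]]
  r_p     = [-1.3944]
With p = 1 this is the single equation gamma(0) phi_1 = gamma(1):
  phi_hat_1 = gamma(1) / gamma(0) = -1.3944 / 3.548 = -0.3930.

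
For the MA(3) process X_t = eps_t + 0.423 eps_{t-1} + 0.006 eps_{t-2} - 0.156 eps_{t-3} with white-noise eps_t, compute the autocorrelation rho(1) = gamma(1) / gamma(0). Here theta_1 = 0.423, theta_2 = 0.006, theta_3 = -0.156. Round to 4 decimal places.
\rho(1) = 0.3529

For an MA(q) process with theta_0 = 1, the autocovariance is
  gamma(k) = sigma^2 * sum_{i=0..q-k} theta_i * theta_{i+k},
and rho(k) = gamma(k) / gamma(0). Sigma^2 cancels.
  numerator   = (1)*(0.423) + (0.423)*(0.006) + (0.006)*(-0.156) = 0.424602.
  denominator = (1)^2 + (0.423)^2 + (0.006)^2 + (-0.156)^2 = 1.203301.
  rho(1) = 0.424602 / 1.203301 = 0.3529.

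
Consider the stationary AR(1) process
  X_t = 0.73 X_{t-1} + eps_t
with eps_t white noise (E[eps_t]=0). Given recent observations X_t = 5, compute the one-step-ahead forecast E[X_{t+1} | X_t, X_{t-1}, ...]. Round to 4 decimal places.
E[X_{t+1} \mid \mathcal F_t] = 3.6500

For an AR(p) model X_t = c + sum_i phi_i X_{t-i} + eps_t, the
one-step-ahead conditional mean is
  E[X_{t+1} | X_t, ...] = c + sum_i phi_i X_{t+1-i}.
Substitute known values:
  E[X_{t+1} | ...] = (0.73) * (5)
                   = 3.6500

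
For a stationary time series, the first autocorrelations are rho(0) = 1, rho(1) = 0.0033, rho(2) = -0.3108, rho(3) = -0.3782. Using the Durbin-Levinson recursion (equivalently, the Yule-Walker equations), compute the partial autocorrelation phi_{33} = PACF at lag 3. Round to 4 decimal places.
\phi_{33} = -0.4160

The PACF at lag k is phi_{kk}, the last component of the solution
to the Yule-Walker system G_k phi = r_k where
  (G_k)_{ij} = rho(|i - j|), (r_k)_i = rho(i), i,j = 1..k.
Equivalently, Durbin-Levinson gives phi_{kk} iteratively:
  phi_{11} = rho(1)
  phi_{kk} = [rho(k) - sum_{j=1..k-1} phi_{k-1,j} rho(k-j)]
            / [1 - sum_{j=1..k-1} phi_{k-1,j} rho(j)],
  phi_{k,j} = phi_{k-1,j} - phi_{kk} phi_{k-1,k-j},  j = 1..k-1.
Step k = 1:
  phi_11 = rho(1) = 0.0033.
Step k = 2:
  phi_22 = [rho(2) - phi_11 rho(1)] / [1 - phi_11 rho(1)] = [-0.3108 - (0.0033)(0.0033)] / [1 - (0.0033)(0.0033)]
         = -0.31081089 / 0.99998911 = -0.310814.
  Update: phi_21 = phi_11 - phi_22 phi_11 = 0.0033 - (-0.310814)(0.0033) = 0.004326.
Step k = 3:
  phi_33 = [rho(3) - phi_21 rho(2) - phi_22 rho(1)] / [1 - phi_21 rho(1) - phi_22 rho(2)]
    numerator   = -0.3782 - (0.004326)(-0.3108) - (-0.310814)(0.0033) = -0.37582989
    denominator = 1 - (0.004326)(0.0033) - (-0.310814)(-0.3108) = 0.90338465
  phi_33 = -0.37582989 / 0.90338465 = -0.416.
Therefore phi_{33} = -0.4160.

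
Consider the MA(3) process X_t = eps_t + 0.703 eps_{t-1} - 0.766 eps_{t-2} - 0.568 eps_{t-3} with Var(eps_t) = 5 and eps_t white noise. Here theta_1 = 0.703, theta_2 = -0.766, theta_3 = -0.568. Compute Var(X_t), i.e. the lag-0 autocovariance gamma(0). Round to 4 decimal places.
\gamma(0) = 12.0179

For an MA(q) process X_t = eps_t + sum_i theta_i eps_{t-i} with
Var(eps_t) = sigma^2, the variance is
  gamma(0) = sigma^2 * (1 + sum_i theta_i^2).
  sum_i theta_i^2 = (0.703)^2 + (-0.766)^2 + (-0.568)^2 = 0.494209 + 0.586756 + 0.322624 = 1.403589.
  gamma(0) = 5 * (1 + 1.403589) = 5 * 2.403589 = 12.017945, which rounds to 12.0179.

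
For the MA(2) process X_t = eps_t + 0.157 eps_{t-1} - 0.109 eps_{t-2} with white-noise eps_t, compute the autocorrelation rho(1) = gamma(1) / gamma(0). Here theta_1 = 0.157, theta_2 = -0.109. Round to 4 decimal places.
\rho(1) = 0.1350

For an MA(q) process with theta_0 = 1, the autocovariance is
  gamma(k) = sigma^2 * sum_{i=0..q-k} theta_i * theta_{i+k},
and rho(k) = gamma(k) / gamma(0). Sigma^2 cancels.
  numerator   = (1)*(0.157) + (0.157)*(-0.109) = 0.139887.
  denominator = (1)^2 + (0.157)^2 + (-0.109)^2 = 1.03653.
  rho(1) = 0.139887 / 1.03653 = 0.1350.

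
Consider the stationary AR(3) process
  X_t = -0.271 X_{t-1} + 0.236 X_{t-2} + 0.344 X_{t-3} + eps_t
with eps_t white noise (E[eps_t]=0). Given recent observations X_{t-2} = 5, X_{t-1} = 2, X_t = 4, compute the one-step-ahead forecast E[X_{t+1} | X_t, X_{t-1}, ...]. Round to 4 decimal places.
E[X_{t+1} \mid \mathcal F_t] = 1.1080

For an AR(p) model X_t = c + sum_i phi_i X_{t-i} + eps_t, the
one-step-ahead conditional mean is
  E[X_{t+1} | X_t, ...] = c + sum_i phi_i X_{t+1-i}.
Substitute known values:
  E[X_{t+1} | ...] = (-0.271) * (4) + (0.236) * (2) + (0.344) * (5)
                   = 1.1080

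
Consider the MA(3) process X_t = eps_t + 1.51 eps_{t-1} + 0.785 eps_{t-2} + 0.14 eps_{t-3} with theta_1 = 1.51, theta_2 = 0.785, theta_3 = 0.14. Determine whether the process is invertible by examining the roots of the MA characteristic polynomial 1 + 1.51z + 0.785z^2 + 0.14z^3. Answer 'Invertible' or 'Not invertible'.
\text{Invertible}

The MA(q) characteristic polynomial is P(z) = 1 + 1.51z + 0.785z^2 + 0.14z^3.
Invertibility requires all roots to lie outside the unit circle, i.e. |z| > 1 for every root.
Degree 3: look for a simple real root z0 first, then factor out (1 - z/z0) and solve the remaining quadratic.
Testing z0 = -2: P(-2) = 1 + (1.51)(-2) + (0.785)(-2)^2 + (0.14)(-2)^3
  = 1 + (-3.02) + (3.14) + (-1.12) = 0.  So z_0 = -2 is a root, |z_0| = 2.
Divide out the factor (1 + 0.5 z) = (1 - z/z0) (since 1/z0 = -0.5):
  P(z) = (1 + 0.5 z)(1 + (1.01) z + (0.28) z^2)
  [check: z-coef 1.01 - (-0.5) = 1.51; z^2-coef 0.28 - (-0.5)(1.01) = 0.785; z^3-coef -(-0.5)(0.28) = 0.14.]
Remaining roots from the quadratic factor 1 + (1.01) z + (0.28) z^2:
  Set 1 + (1.01) z + (0.28) z^2 = 0, i.e. a z^2 + b z + c = 0 with a = 0.28, b = 1.01, c = 1.
  Discriminant D = b^2 - 4ac = (1.01)^2 - 4*(0.28)*1 = 1.0201 - (1.12) = -0.0999.
  D < 0, so the roots are the complex-conjugate pair z = (-b +/- i sqrt(-D)) / (2a) = -1.8036 +/- 0.5644i.
  For a conjugate pair |z|^2 = z * conj(z) = (product of roots) = c/a = 1/(0.28) = 3.571429, so |z| = sqrt(3.571429) = 1.8898 for both roots.
Moduli of all roots: 2.0000, 1.8898, 1.8898.
All moduli strictly greater than 1? Yes.
Verdict: Invertible.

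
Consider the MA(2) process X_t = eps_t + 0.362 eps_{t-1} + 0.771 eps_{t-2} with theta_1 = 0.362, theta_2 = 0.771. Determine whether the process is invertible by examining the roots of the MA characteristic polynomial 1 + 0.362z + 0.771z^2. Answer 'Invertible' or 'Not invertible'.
\text{Invertible}

The MA(q) characteristic polynomial is P(z) = 1 + 0.362z + 0.771z^2.
Invertibility requires all roots to lie outside the unit circle, i.e. |z| > 1 for every root.
Set 1 + (0.362) z + (0.771) z^2 = 0, i.e. a z^2 + b z + c = 0 with a = 0.771, b = 0.362, c = 1.
Discriminant D = b^2 - 4ac = (0.362)^2 - 4*(0.771)*1 = 0.131044 - (3.084) = -2.952956.
D < 0, so the roots are the complex-conjugate pair z = (-b +/- i sqrt(-D)) / (2a) = -0.2348 +/- 1.1144i.
For a conjugate pair |z|^2 = z * conj(z) = (product of roots) = c/a = 1/(0.771) = 1.297017, so |z| = sqrt(1.297017) = 1.1389 for both roots.
Moduli of all roots: 1.1389, 1.1389.
All moduli strictly greater than 1? Yes.
Verdict: Invertible.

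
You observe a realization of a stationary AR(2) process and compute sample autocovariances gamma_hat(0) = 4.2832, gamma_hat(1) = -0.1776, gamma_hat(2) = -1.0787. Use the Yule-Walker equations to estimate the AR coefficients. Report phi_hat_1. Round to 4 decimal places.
\hat\phi_{1} = -0.0520

The Yule-Walker equations for an AR(p) process read, in matrix form,
  Gamma_p phi = r_p,   with   (Gamma_p)_{ij} = gamma(|i - j|),
                       (r_p)_i = gamma(i),   i,j = 1..p.
Substitute the sample gammas (Toeplitz matrix and right-hand side of size 2):
  Gamma_p = [[4.2832, -0.1776], [-0.1776, 4.2832]]
  r_p     = [-0.1776, -1.0787]
Written out:
  4.2832 phi_1 - 0.1776 phi_2 = -0.1776
  -0.1776 phi_1 + 4.2832 phi_2 = -1.0787
Solve by Cramer's rule:
  det = gamma(0)^2 - gamma(1)^2 = (4.2832)^2 - (-0.1776)^2 = 18.34580224 - 0.03154176 = 18.31426048
  phi_hat_1 = [gamma(1) gamma(0) - gamma(1) gamma(2)] / det = [(-0.1776)(4.2832) - (-0.1776)(-1.0787)] / 18.31426048 = -0.95227344 / 18.31426048 = -0.052
  phi_hat_2 = [gamma(0) gamma(2) - gamma(1)^2] / det = [(4.2832)(-1.0787) - (-0.1776)^2] / 18.31426048 = -4.6518296 / 18.31426048 = -0.254
So phi_hat = [-0.0520, -0.2540].
Therefore phi_hat_1 = -0.0520.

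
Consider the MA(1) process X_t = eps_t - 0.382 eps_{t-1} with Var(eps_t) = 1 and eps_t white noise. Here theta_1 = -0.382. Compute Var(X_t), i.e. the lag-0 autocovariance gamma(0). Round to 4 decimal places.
\gamma(0) = 1.1459

For an MA(q) process X_t = eps_t + sum_i theta_i eps_{t-i} with
Var(eps_t) = sigma^2, the variance is
  gamma(0) = sigma^2 * (1 + sum_i theta_i^2).
  sum_i theta_i^2 = (-0.382)^2 = 0.145924.
  gamma(0) = 1 * (1 + 0.145924) = 1 * 1.145924 = 1.145924, which rounds to 1.1459.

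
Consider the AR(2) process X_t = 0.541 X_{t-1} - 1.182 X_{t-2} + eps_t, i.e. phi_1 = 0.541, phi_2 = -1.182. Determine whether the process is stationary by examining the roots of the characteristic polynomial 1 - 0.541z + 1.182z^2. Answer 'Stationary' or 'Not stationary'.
\text{Not stationary}

The AR(p) characteristic polynomial is P(z) = 1 - 0.541z + 1.182z^2.
Stationarity requires all roots to lie outside the unit circle, i.e. |z| > 1 for every root.
Set 1 + (-0.541) z + (1.182) z^2 = 0, i.e. a z^2 + b z + c = 0 with a = 1.182, b = -0.541, c = 1.
Discriminant D = b^2 - 4ac = (-0.541)^2 - 4*(1.182)*1 = 0.292681 - (4.728) = -4.435319.
D < 0, so the roots are the complex-conjugate pair z = (-b +/- i sqrt(-D)) / (2a) = 0.2288 +/- 0.8909i.
For a conjugate pair |z|^2 = z * conj(z) = (product of roots) = c/a = 1/(1.182) = 0.846024, so |z| = sqrt(0.846024) = 0.9198 for both roots.
Moduli of all roots: 0.9198, 0.9198.
All moduli strictly greater than 1? No.
Verdict: Not stationary.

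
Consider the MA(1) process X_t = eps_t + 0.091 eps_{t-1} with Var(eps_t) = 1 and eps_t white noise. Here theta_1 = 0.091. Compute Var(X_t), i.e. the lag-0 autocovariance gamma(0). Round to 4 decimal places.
\gamma(0) = 1.0083

For an MA(q) process X_t = eps_t + sum_i theta_i eps_{t-i} with
Var(eps_t) = sigma^2, the variance is
  gamma(0) = sigma^2 * (1 + sum_i theta_i^2).
  sum_i theta_i^2 = (0.091)^2 = 0.008281.
  gamma(0) = 1 * (1 + 0.008281) = 1 * 1.008281 = 1.008281, which rounds to 1.0083.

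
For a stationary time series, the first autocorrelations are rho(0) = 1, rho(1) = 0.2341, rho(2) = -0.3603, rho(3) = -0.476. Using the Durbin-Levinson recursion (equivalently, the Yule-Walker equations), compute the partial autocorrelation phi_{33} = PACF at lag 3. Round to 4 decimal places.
\phi_{33} = -0.3301

The PACF at lag k is phi_{kk}, the last component of the solution
to the Yule-Walker system G_k phi = r_k where
  (G_k)_{ij} = rho(|i - j|), (r_k)_i = rho(i), i,j = 1..k.
Equivalently, Durbin-Levinson gives phi_{kk} iteratively:
  phi_{11} = rho(1)
  phi_{kk} = [rho(k) - sum_{j=1..k-1} phi_{k-1,j} rho(k-j)]
            / [1 - sum_{j=1..k-1} phi_{k-1,j} rho(j)],
  phi_{k,j} = phi_{k-1,j} - phi_{kk} phi_{k-1,k-j},  j = 1..k-1.
Step k = 1:
  phi_11 = rho(1) = 0.2341.
Step k = 2:
  phi_22 = [rho(2) - phi_11 rho(1)] / [1 - phi_11 rho(1)] = [-0.3603 - (0.2341)(0.2341)] / [1 - (0.2341)(0.2341)]
         = -0.41510281 / 0.94519719 = -0.439171.
  Update: phi_21 = phi_11 - phi_22 phi_11 = 0.2341 - (-0.439171)(0.2341) = 0.33691.
Step k = 3:
  phi_33 = [rho(3) - phi_21 rho(2) - phi_22 rho(1)] / [1 - phi_21 rho(1) - phi_22 rho(2)]
    numerator   = -0.476 - (0.33691)(-0.3603) - (-0.439171)(0.2341) = -0.25180155
    denominator = 1 - (0.33691)(0.2341) - (-0.439171)(-0.3603) = 0.76289624
  phi_33 = -0.25180155 / 0.76289624 = -0.3301.
Therefore phi_{33} = -0.3301.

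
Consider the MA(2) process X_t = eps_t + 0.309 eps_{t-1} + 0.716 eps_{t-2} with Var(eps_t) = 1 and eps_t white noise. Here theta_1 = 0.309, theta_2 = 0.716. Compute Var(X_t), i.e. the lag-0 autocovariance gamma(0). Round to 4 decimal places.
\gamma(0) = 1.6081

For an MA(q) process X_t = eps_t + sum_i theta_i eps_{t-i} with
Var(eps_t) = sigma^2, the variance is
  gamma(0) = sigma^2 * (1 + sum_i theta_i^2).
  sum_i theta_i^2 = (0.309)^2 + (0.716)^2 = 0.095481 + 0.512656 = 0.608137.
  gamma(0) = 1 * (1 + 0.608137) = 1 * 1.608137 = 1.608137, which rounds to 1.6081.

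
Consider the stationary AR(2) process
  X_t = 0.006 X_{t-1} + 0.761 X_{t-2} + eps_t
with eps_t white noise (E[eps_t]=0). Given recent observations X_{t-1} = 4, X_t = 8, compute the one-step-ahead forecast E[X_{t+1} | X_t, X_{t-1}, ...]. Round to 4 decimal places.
E[X_{t+1} \mid \mathcal F_t] = 3.0920

For an AR(p) model X_t = c + sum_i phi_i X_{t-i} + eps_t, the
one-step-ahead conditional mean is
  E[X_{t+1} | X_t, ...] = c + sum_i phi_i X_{t+1-i}.
Substitute known values:
  E[X_{t+1} | ...] = (0.006) * (8) + (0.761) * (4)
                   = 3.0920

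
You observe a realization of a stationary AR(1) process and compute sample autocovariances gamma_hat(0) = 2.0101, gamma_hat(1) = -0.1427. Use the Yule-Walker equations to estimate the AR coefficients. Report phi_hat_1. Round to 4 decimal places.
\hat\phi_{1} = -0.0710

The Yule-Walker equations for an AR(p) process read, in matrix form,
  Gamma_p phi = r_p,   with   (Gamma_p)_{ij} = gamma(|i - j|),
                       (r_p)_i = gamma(i),   i,j = 1..p.
Substitute the sample gammas (Toeplitz matrix and right-hand side of size 1):
  Gamma_p = [[2.0101]]
  r_p     = [-0.1427]
With p = 1 this is the single equation gamma(0) phi_1 = gamma(1):
  phi_hat_1 = gamma(1) / gamma(0) = -0.1427 / 2.0101 = -0.0710.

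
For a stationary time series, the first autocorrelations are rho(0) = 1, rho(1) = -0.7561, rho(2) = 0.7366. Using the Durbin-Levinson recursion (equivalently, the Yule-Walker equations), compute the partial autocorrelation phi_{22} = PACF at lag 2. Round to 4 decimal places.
\phi_{22} = 0.3850

The PACF at lag k is phi_{kk}, the last component of the solution
to the Yule-Walker system G_k phi = r_k where
  (G_k)_{ij} = rho(|i - j|), (r_k)_i = rho(i), i,j = 1..k.
Equivalently, Durbin-Levinson gives phi_{kk} iteratively:
  phi_{11} = rho(1)
  phi_{kk} = [rho(k) - sum_{j=1..k-1} phi_{k-1,j} rho(k-j)]
            / [1 - sum_{j=1..k-1} phi_{k-1,j} rho(j)],
  phi_{k,j} = phi_{k-1,j} - phi_{kk} phi_{k-1,k-j},  j = 1..k-1.
Step k = 1:
  phi_11 = rho(1) = -0.7561.
Step k = 2:
  phi_22 = [rho(2) - phi_11 rho(1)] / [1 - phi_11 rho(1)] = [0.7366 - (-0.7561)(-0.7561)] / [1 - (-0.7561)(-0.7561)]
         = 0.16491279 / 0.42831279 = 0.385.
Therefore phi_{22} = 0.3850.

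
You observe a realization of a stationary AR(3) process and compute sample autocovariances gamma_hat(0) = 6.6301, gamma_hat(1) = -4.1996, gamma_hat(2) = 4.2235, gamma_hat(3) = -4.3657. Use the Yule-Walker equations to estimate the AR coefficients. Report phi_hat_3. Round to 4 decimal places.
\hat\phi_{3} = -0.3250

The Yule-Walker equations for an AR(p) process read, in matrix form,
  Gamma_p phi = r_p,   with   (Gamma_p)_{ij} = gamma(|i - j|),
                       (r_p)_i = gamma(i),   i,j = 1..p.
Substitute the sample gammas (Toeplitz matrix and right-hand side of size 3):
  Gamma_p = [[6.6301, -4.1996, 4.2235], [-4.1996, 6.6301, -4.1996], [4.2235, -4.1996, 6.6301]]
  r_p     = [-4.1996, 4.2235, -4.3657]
Written out (R1..R3):
  (R1) 6.6301 phi_1 - 4.1996 phi_2 + 4.2235 phi_3 = -4.1996
  (R2) -4.1996 phi_1 + 6.6301 phi_2 - 4.1996 phi_3 = 4.2235
  (R3) 4.2235 phi_1 - 4.1996 phi_2 + 6.6301 phi_3 = -4.3657
Gaussian elimination:
  R2 <- R2 - (-4.1996/6.6301) R1 = R2 - (-0.633414) R1:  3.970013 phi_2 - 1.524375 phi_3 = 1.563413
  R3 <- R3 - (4.2235/6.6301) R1 = R3 - (0.637019) R1:  -1.524375 phi_2 + 3.93965 phi_3 = -1.690475
  R3 <- R3 - (-1.524375/3.970013) R2 = R3 - (-0.383972) R2:  3.354332 phi_3 = -1.090168
Back-substitution:
  phi_hat_3 = -1.090168 / 3.354332 = -0.325003
  phi_hat_2 = (1.563413 - (-1.524375)(-0.325003)) / 3.970013 = 0.269014
  phi_hat_1 = (-4.1996 - (-4.1996)(0.269014) - (4.2235)(-0.325003)) / 6.6301 = -0.255984
So phi_hat = [-0.2560, 0.2690, -0.3250].
Therefore phi_hat_3 = -0.3250.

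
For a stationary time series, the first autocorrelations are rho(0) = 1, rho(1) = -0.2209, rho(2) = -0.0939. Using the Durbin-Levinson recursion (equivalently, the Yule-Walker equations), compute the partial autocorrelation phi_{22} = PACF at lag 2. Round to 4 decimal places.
\phi_{22} = -0.1500

The PACF at lag k is phi_{kk}, the last component of the solution
to the Yule-Walker system G_k phi = r_k where
  (G_k)_{ij} = rho(|i - j|), (r_k)_i = rho(i), i,j = 1..k.
Equivalently, Durbin-Levinson gives phi_{kk} iteratively:
  phi_{11} = rho(1)
  phi_{kk} = [rho(k) - sum_{j=1..k-1} phi_{k-1,j} rho(k-j)]
            / [1 - sum_{j=1..k-1} phi_{k-1,j} rho(j)],
  phi_{k,j} = phi_{k-1,j} - phi_{kk} phi_{k-1,k-j},  j = 1..k-1.
Step k = 1:
  phi_11 = rho(1) = -0.2209.
Step k = 2:
  phi_22 = [rho(2) - phi_11 rho(1)] / [1 - phi_11 rho(1)] = [-0.0939 - (-0.2209)(-0.2209)] / [1 - (-0.2209)(-0.2209)]
         = -0.14269681 / 0.95120319 = -0.15.
Therefore phi_{22} = -0.1500.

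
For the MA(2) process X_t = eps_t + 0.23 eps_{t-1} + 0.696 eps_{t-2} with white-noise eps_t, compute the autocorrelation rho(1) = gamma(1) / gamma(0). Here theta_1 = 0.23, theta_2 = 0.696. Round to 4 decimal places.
\rho(1) = 0.2537

For an MA(q) process with theta_0 = 1, the autocovariance is
  gamma(k) = sigma^2 * sum_{i=0..q-k} theta_i * theta_{i+k},
and rho(k) = gamma(k) / gamma(0). Sigma^2 cancels.
  numerator   = (1)*(0.23) + (0.23)*(0.696) = 0.39008.
  denominator = (1)^2 + (0.23)^2 + (0.696)^2 = 1.537316.
  rho(1) = 0.39008 / 1.537316 = 0.2537.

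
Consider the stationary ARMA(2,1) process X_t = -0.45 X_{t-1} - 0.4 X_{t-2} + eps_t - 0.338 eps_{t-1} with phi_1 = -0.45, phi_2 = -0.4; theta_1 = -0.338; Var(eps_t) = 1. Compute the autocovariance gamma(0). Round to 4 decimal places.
\gamma(0) = 1.7678

Multiply the model equation by X_{t-k} and take expectations. With theta_0 = psi_0 = 1 and psi_j the MA(infinity) weights, this gives
  gamma(k) - sum_i phi_i gamma(k-i) = c_k,
  c_k = sigma^2 * sum_{j=k..q} theta_j psi_{j-k}   (c_k = 0 for k > q),
using gamma(-m) = gamma(m).
psi-weights needed (psi_j = theta_j + sum_i phi_i psi_{j-i}):
  psi_1 = theta_1 + phi_1 = -0.338 + (-0.45) = -0.788
Right-hand sides:
  c_0 = sigma^2 (1 + theta_1 psi_1) = 1 * (1 + (-0.338)(-0.788)) = 1 * 1.266344 = 1.266344
  c_1 = sigma^2 theta_1 = 1 * (-0.338) = -0.338
  c_2 = 0
Equations for k = 0, 1, 2 (AR order 2, c_2 = 0):
  (E0) gamma(0) = phi_1 gamma(1) + phi_2 gamma(2) + c_0
  (E1) gamma(1) = phi_1 gamma(0) + phi_2 gamma(1) + c_1
  (E2) gamma(2) = phi_1 gamma(1) + phi_2 gamma(0)
From (E1): gamma(1) = A gamma(0) + B with
  A = phi_1 / (1 - phi_2) = -0.45 / 1.4 = -0.321429,   B = c_1 / (1 - phi_2) = -0.338 / 1.4 = -0.241429.
Insert (E2) into (E0): gamma(0) (1 - phi_2^2) = phi_1 (1 + phi_2) gamma(1) + c_0.
  phi_1 (1 + phi_2) = (-0.45)(0.6) = -0.27,   1 - phi_2^2 = 0.84.
Replace gamma(1) by A gamma(0) + B and collect gamma(0):
  gamma(0) [0.84 - (-0.27)(-0.321429)] = (-0.27)(-0.241429) + 1.266344
  gamma(0) * 0.753214 = 1.33153
  gamma(0) = 1.33153 / 0.753214 = 1.767797.
Therefore gamma(0) = 1.7678 (to 4 decimal places).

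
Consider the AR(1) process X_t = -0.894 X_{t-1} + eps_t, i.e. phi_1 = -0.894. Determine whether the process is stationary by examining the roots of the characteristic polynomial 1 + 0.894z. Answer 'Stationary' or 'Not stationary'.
\text{Stationary}

The AR(p) characteristic polynomial is P(z) = 1 + 0.894z.
Stationarity requires all roots to lie outside the unit circle, i.e. |z| > 1 for every root.
This is linear in z: 1 + (0.894) z = 0  =>  z = -1/(0.894) = -1.118568,  |z| = 1.118568.
Moduli of all roots: 1.1186.
All moduli strictly greater than 1? Yes.
Verdict: Stationary.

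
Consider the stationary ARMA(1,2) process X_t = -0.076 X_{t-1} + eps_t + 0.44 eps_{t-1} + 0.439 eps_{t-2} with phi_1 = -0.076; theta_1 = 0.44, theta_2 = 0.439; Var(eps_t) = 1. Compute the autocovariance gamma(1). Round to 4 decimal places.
\gamma(1) = 0.5008

Multiply the model equation by X_{t-k} and take expectations. With theta_0 = psi_0 = 1 and psi_j the MA(infinity) weights, this gives
  gamma(k) - sum_i phi_i gamma(k-i) = c_k,
  c_k = sigma^2 * sum_{j=k..q} theta_j psi_{j-k}   (c_k = 0 for k > q),
using gamma(-m) = gamma(m).
psi-weights needed (psi_j = theta_j + sum_i phi_i psi_{j-i}):
  psi_1 = theta_1 + phi_1 = 0.44 + (-0.076) = 0.364
  psi_2 = theta_2 + phi_1 psi_1 = 0.439 + (-0.076)(0.364) = 0.411336
Right-hand sides:
  c_0 = sigma^2 (1 + theta_1 psi_1 + theta_2 psi_2) = 1 * (1 + (0.44)(0.364) + (0.439)(0.411336)) = 1 * 1.340737 = 1.340737
  c_1 = sigma^2 (theta_1 + theta_2 psi_1) = 1 * (0.44 + (0.439)(0.364)) = 0.599796
  c_2 = sigma^2 theta_2 = 1 * (0.439) = 0.439
Equations for k = 0 and k = 1 (AR order 1):
  gamma(0) = phi_1 gamma(1) + c_0
  gamma(1) = phi_1 gamma(0) + c_1
Substituting the second into the first: gamma(0) (1 - phi_1^2) = c_0 + phi_1 c_1, so
  gamma(0) = (c_0 + phi_1 c_1) / (1 - phi_1^2) = (1.340737 + (-0.076)(0.599796)) / (1 - (-0.076)^2) = 1.295152 / 0.994224 = 1.302676.
  gamma(1) = phi_1 gamma(0) + c_1 = (-0.076)(1.302676) + (0.599796) = 0.500793.
Therefore gamma(1) = 0.5008 (to 4 decimal places).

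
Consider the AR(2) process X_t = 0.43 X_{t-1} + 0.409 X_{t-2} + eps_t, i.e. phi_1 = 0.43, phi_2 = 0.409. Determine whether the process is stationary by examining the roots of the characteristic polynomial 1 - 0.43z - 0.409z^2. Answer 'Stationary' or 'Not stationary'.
\text{Stationary}

The AR(p) characteristic polynomial is P(z) = 1 - 0.43z - 0.409z^2.
Stationarity requires all roots to lie outside the unit circle, i.e. |z| > 1 for every root.
Set 1 + (-0.43) z + (-0.409) z^2 = 0, i.e. a z^2 + b z + c = 0 with a = -0.409, b = -0.43, c = 1.
Discriminant D = b^2 - 4ac = (-0.43)^2 - 4*(-0.409)*1 = 0.1849 - (-1.636) = 1.8209.
D >= 0, so the roots are real: z = (-b +/- sqrt(D)) / (2a) = (0.43 +/- 1.349407) / (-0.818).
  z_1 = (0.43 + 1.349407) / (-0.818) = -2.1753,   |z_1| = 2.1753.
  z_2 = (0.43 - 1.349407) / (-0.818) = 1.124,   |z_2| = 1.124.
Moduli of all roots: 2.1753, 1.1240.
All moduli strictly greater than 1? Yes.
Verdict: Stationary.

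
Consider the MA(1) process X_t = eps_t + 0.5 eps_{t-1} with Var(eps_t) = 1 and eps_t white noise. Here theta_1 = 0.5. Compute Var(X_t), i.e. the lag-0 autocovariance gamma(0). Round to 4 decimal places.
\gamma(0) = 1.2500

For an MA(q) process X_t = eps_t + sum_i theta_i eps_{t-i} with
Var(eps_t) = sigma^2, the variance is
  gamma(0) = sigma^2 * (1 + sum_i theta_i^2).
  sum_i theta_i^2 = (0.5)^2 = 0.25.
  gamma(0) = 1 * (1 + 0.25) = 1 * 1.25 = 1.25, which rounds to 1.2500.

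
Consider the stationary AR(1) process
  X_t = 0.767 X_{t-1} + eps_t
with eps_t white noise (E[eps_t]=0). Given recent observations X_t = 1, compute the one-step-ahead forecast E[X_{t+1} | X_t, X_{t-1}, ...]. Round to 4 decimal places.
E[X_{t+1} \mid \mathcal F_t] = 0.7670

For an AR(p) model X_t = c + sum_i phi_i X_{t-i} + eps_t, the
one-step-ahead conditional mean is
  E[X_{t+1} | X_t, ...] = c + sum_i phi_i X_{t+1-i}.
Substitute known values:
  E[X_{t+1} | ...] = (0.767) * (1)
                   = 0.7670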